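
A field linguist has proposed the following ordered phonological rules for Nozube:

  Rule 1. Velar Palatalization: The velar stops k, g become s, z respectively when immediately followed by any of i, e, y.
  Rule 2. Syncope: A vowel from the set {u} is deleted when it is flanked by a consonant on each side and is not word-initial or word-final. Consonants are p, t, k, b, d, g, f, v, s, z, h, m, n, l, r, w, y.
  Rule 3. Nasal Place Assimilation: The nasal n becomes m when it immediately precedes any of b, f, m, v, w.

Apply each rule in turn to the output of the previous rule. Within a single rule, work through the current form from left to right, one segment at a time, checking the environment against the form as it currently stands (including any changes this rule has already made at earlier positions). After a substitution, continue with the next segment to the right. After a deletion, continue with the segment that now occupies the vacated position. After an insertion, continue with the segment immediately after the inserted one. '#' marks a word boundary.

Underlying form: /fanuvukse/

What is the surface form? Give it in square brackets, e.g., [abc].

Rule 1 Velar Palatalization: no change — [fanuvukse]
Rule 2 Syncope: [fanuvukse] → [fanvkse]
Rule 3 Nasal Place Assimilation: [fanvkse] → [famvkse]

[famvkse]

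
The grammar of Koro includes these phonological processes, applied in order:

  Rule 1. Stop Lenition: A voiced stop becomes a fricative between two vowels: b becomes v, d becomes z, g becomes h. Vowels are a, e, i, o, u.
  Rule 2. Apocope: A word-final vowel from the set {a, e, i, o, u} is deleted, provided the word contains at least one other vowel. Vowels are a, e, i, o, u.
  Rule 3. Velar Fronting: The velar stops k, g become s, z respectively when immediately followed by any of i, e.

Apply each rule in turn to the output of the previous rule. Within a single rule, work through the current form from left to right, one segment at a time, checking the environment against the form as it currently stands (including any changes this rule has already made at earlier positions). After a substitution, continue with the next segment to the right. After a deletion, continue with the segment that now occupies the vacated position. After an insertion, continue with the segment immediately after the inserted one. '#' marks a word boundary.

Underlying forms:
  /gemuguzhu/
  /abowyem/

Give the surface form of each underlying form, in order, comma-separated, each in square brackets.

/gemuguzhu/:
  Rule 1 Stop Lenition: [gemuguzhu] → [gemuhuzhu]
  Rule 2 Apocope: [gemuhuzhu] → [gemuhuzh]
  Rule 3 Velar Fronting: [gemuhuzh] → [zemuhuzh]
/abowyem/:
  Rule 1 Stop Lenition: [abowyem] → [avowyem]
  Rule 2 Apocope: no change — [avowyem]
  Rule 3 Velar Fronting: no change — [avowyem]

[zemuhuzh], [avowyem]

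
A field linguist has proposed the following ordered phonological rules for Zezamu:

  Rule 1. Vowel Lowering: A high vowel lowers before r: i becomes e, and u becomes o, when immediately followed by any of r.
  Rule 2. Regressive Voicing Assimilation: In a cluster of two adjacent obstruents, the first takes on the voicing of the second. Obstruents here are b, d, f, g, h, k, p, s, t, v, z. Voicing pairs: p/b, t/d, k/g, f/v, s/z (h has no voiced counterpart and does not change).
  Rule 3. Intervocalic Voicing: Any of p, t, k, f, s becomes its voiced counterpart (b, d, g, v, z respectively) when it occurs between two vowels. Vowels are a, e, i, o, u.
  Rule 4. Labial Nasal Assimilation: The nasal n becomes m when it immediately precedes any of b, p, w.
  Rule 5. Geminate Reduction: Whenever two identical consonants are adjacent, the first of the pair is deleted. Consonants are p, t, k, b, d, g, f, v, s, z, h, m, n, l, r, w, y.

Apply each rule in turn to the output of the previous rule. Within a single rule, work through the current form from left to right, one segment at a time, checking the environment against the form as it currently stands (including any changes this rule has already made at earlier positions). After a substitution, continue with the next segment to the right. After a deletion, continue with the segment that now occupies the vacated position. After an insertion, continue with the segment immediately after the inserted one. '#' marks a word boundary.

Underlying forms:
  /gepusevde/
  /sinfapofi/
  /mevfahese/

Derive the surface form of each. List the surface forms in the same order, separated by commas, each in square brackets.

[gebuzevde], [sinfabovi], [mefaheze]

/gepusevde/:
  Rule 1 Vowel Lowering: no change — [gepusevde]
  Rule 2 Regressive Voicing Assimilation: no change — [gepusevde]
  Rule 3 Intervocalic Voicing: [gepusevde] → [gebuzevde]
  Rule 4 Labial Nasal Assimilation: no change — [gebuzevde]
  Rule 5 Geminate Reduction: no change — [gebuzevde]
/sinfapofi/:
  Rule 1 Vowel Lowering: no change — [sinfapofi]
  Rule 2 Regressive Voicing Assimilation: no change — [sinfapofi]
  Rule 3 Intervocalic Voicing: [sinfapofi] → [sinfabovi]
  Rule 4 Labial Nasal Assimilation: no change — [sinfabovi]
  Rule 5 Geminate Reduction: no change — [sinfabovi]
/mevfahese/:
  Rule 1 Vowel Lowering: no change — [mevfahese]
  Rule 2 Regressive Voicing Assimilation: [mevfahese] → [meffahese]
  Rule 3 Intervocalic Voicing: [meffahese] → [meffaheze]
  Rule 4 Labial Nasal Assimilation: no change — [meffaheze]
  Rule 5 Geminate Reduction: [meffaheze] → [mefaheze]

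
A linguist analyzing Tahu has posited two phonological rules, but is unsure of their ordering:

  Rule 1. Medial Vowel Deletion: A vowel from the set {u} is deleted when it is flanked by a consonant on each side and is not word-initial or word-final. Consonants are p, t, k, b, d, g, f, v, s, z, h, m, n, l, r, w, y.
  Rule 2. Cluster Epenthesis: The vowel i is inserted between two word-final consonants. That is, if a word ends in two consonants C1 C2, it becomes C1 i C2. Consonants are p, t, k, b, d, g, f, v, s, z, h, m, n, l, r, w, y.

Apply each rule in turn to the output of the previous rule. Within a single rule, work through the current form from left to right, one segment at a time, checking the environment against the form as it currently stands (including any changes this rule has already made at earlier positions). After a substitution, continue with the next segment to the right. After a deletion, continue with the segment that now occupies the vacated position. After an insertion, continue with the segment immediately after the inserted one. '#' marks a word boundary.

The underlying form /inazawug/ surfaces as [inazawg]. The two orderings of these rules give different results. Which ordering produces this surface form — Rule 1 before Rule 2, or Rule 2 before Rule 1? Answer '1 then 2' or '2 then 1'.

2 then 1

Order 1 then 2:
  1 Medial Vowel Deletion: [inazawug] → [inazawg]
  2 Cluster Epenthesis: [inazawg] → [inazawig]
  result: [inazawig]
Order 2 then 1:
  2 Cluster Epenthesis: no change — [inazawug]
  1 Medial Vowel Deletion: [inazawug] → [inazawg]
  result: [inazawg]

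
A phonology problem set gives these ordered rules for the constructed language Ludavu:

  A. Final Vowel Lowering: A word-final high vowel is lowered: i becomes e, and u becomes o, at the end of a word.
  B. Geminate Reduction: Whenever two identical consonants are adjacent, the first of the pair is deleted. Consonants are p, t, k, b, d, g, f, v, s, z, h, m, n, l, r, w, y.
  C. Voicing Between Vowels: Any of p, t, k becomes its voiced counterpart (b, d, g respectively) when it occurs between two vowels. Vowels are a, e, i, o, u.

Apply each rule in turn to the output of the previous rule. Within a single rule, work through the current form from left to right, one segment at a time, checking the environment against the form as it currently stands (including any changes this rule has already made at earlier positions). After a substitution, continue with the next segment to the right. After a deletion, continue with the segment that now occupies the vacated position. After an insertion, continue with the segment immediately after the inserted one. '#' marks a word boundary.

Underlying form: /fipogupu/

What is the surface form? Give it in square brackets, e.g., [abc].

[fibogubo]

A Final Vowel Lowering: [fipogupu] → [fipogupo]
B Geminate Reduction: no change — [fipogupo]
C Voicing Between Vowels: [fipogupo] → [fibogubo]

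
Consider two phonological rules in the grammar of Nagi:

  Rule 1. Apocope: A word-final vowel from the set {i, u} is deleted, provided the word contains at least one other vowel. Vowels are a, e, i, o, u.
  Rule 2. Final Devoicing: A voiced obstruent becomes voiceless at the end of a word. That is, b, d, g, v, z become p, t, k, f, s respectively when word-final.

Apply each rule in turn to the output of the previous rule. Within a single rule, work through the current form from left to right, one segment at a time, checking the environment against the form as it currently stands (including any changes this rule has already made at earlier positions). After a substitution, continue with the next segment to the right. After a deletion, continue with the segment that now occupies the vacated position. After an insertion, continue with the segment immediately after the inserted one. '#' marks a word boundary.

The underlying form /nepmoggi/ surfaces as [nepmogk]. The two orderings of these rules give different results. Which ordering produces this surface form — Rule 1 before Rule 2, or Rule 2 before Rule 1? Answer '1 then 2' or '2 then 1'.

Order 1 then 2:
  1 Apocope: [nepmoggi] → [nepmogg]
  2 Final Devoicing: [nepmogg] → [nepmogk]
  result: [nepmogk]
Order 2 then 1:
  2 Final Devoicing: no change — [nepmoggi]
  1 Apocope: [nepmoggi] → [nepmogg]
  result: [nepmogg]

1 then 2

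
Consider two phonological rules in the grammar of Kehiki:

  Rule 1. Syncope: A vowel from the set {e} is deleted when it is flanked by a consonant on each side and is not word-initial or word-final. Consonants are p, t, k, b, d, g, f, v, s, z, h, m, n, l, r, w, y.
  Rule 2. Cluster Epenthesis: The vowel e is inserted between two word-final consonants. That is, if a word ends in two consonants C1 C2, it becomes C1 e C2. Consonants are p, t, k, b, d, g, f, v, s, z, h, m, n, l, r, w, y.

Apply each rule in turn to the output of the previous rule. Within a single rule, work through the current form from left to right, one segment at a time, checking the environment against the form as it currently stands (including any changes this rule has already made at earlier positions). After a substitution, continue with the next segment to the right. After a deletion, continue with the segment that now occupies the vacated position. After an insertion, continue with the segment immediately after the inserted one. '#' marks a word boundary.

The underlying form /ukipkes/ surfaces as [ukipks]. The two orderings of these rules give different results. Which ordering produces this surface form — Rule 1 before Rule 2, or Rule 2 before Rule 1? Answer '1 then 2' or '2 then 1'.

2 then 1

Order 1 then 2:
  1 Syncope: [ukipkes] → [ukipks]
  2 Cluster Epenthesis: [ukipks] → [ukipkes]
  result: [ukipkes]
Order 2 then 1:
  2 Cluster Epenthesis: no change — [ukipkes]
  1 Syncope: [ukipkes] → [ukipks]
  result: [ukipks]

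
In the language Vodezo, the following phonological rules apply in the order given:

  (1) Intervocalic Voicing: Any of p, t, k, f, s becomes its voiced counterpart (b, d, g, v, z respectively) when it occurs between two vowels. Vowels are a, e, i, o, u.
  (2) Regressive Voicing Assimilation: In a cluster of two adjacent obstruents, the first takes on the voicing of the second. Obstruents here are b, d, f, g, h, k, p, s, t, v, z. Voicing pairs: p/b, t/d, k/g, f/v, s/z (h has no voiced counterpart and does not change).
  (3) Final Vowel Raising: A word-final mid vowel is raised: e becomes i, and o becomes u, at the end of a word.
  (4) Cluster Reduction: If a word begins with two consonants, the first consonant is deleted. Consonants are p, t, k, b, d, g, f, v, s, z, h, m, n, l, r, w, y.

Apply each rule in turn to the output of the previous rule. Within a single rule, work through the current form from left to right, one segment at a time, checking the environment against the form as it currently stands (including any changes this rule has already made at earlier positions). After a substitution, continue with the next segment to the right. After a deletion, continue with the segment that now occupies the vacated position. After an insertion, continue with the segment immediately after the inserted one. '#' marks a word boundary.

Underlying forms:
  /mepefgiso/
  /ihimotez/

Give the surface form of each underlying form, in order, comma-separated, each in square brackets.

/mepefgiso/:
  (1) Intervocalic Voicing: [mepefgiso] → [mebefgizo]
  (2) Regressive Voicing Assimilation: [mebefgizo] → [mebevgizo]
  (3) Final Vowel Raising: [mebevgizo] → [mebevgizu]
  (4) Cluster Reduction: no change — [mebevgizu]
/ihimotez/:
  (1) Intervocalic Voicing: [ihimotez] → [ihimodez]
  (2) Regressive Voicing Assimilation: no change — [ihimodez]
  (3) Final Vowel Raising: no change — [ihimodez]
  (4) Cluster Reduction: no change — [ihimodez]

[mebevgizu], [ihimodez]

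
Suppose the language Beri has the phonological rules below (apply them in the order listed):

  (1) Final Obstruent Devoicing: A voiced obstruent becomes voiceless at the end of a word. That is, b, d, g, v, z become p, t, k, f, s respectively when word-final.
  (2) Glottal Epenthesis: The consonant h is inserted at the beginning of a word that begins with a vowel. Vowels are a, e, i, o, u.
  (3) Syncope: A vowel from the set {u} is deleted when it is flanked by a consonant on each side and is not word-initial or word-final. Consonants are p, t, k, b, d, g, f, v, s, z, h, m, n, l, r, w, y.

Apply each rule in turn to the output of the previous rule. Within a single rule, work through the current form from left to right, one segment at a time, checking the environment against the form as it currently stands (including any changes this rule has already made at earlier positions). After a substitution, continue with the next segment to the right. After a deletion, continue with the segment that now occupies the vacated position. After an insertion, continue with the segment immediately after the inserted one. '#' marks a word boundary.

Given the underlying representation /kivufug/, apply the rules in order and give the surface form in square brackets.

(1) Final Obstruent Devoicing: [kivufug] → [kivufuk]
(2) Glottal Epenthesis: no change — [kivufuk]
(3) Syncope: [kivufuk] → [kivfk]

[kivfk]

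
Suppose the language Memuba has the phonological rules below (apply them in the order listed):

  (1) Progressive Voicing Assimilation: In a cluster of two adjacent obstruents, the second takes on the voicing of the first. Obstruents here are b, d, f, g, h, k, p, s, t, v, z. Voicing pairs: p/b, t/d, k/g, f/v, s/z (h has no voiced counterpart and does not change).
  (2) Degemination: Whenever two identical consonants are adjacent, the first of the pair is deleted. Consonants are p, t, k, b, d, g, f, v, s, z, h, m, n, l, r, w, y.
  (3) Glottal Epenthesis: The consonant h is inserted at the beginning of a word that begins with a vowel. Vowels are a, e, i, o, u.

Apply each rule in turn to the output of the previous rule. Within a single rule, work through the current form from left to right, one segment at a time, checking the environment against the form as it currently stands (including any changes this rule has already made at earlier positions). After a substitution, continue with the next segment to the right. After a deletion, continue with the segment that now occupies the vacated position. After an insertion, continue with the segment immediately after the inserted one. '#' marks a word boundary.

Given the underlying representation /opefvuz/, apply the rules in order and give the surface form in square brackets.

[hopefuz]

(1) Progressive Voicing Assimilation: [opefvuz] → [opeffuz]
(2) Degemination: [opeffuz] → [opefuz]
(3) Glottal Epenthesis: [opefuz] → [hopefuz]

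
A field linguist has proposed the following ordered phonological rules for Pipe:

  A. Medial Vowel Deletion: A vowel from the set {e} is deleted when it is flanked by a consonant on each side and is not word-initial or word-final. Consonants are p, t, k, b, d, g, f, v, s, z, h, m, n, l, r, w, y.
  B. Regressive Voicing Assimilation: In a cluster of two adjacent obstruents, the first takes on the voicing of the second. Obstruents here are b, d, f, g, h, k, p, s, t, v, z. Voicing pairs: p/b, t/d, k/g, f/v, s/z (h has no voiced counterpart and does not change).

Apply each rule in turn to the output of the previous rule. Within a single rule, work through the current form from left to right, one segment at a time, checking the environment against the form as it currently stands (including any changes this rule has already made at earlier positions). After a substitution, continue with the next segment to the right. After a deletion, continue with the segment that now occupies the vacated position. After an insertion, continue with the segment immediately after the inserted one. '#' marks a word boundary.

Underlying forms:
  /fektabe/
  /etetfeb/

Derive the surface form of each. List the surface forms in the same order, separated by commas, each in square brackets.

/fektabe/:
  A Medial Vowel Deletion: [fektabe] → [fktabe]
  B Regressive Voicing Assimilation: no change — [fktabe]
/etetfeb/:
  A Medial Vowel Deletion: [etetfeb] → [ettfb]
  B Regressive Voicing Assimilation: [ettfb] → [ettvb]

[fktabe], [ettvb]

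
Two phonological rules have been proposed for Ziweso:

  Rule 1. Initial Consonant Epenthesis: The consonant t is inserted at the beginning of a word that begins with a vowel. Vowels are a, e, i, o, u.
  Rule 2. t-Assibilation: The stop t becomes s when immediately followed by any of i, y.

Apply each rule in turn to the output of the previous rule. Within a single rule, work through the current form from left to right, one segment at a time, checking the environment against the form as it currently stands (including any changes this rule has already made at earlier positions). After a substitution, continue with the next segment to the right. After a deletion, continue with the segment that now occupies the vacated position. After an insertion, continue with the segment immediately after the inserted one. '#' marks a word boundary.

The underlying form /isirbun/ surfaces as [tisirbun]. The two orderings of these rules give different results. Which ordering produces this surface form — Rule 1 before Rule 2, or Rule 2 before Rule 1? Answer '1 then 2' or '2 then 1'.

Order 1 then 2:
  1 Initial Consonant Epenthesis: [isirbun] → [tisirbun]
  2 t-Assibilation: [tisirbun] → [sisirbun]
  result: [sisirbun]
Order 2 then 1:
  2 t-Assibilation: no change — [isirbun]
  1 Initial Consonant Epenthesis: [isirbun] → [tisirbun]
  result: [tisirbun]

2 then 1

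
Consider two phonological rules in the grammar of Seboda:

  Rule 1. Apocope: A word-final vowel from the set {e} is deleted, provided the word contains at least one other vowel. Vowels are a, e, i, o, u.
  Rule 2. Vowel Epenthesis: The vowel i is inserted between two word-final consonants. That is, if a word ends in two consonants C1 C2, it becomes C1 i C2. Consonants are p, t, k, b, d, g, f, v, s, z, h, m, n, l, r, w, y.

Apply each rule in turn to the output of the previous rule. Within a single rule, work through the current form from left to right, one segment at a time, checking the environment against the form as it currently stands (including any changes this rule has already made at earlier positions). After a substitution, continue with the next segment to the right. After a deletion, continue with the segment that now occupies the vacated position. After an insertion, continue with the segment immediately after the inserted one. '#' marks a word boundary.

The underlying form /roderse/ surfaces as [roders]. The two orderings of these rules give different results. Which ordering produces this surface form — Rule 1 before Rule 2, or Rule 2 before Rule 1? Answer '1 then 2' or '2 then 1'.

2 then 1

Order 1 then 2:
  1 Apocope: [roderse] → [roders]
  2 Vowel Epenthesis: [roders] → [roderis]
  result: [roderis]
Order 2 then 1:
  2 Vowel Epenthesis: no change — [roderse]
  1 Apocope: [roderse] → [roders]
  result: [roders]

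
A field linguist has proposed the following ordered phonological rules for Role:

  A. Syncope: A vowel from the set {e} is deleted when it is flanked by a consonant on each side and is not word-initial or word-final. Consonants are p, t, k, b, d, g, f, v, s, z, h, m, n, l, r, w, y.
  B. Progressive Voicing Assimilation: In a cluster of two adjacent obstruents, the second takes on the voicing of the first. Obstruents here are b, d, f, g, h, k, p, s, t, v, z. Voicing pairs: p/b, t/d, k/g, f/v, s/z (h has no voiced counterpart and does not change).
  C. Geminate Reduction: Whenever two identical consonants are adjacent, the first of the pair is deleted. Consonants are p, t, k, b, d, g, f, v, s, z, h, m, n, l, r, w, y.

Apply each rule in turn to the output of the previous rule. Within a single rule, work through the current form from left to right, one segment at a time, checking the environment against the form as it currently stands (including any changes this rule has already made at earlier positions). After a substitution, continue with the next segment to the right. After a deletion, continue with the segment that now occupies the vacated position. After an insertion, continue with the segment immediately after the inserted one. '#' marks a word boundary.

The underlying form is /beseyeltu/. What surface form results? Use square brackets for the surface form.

[bzyltu]

A Syncope: [beseyeltu] → [bsyltu]
B Progressive Voicing Assimilation: [bsyltu] → [bzyltu]
C Geminate Reduction: no change — [bzyltu]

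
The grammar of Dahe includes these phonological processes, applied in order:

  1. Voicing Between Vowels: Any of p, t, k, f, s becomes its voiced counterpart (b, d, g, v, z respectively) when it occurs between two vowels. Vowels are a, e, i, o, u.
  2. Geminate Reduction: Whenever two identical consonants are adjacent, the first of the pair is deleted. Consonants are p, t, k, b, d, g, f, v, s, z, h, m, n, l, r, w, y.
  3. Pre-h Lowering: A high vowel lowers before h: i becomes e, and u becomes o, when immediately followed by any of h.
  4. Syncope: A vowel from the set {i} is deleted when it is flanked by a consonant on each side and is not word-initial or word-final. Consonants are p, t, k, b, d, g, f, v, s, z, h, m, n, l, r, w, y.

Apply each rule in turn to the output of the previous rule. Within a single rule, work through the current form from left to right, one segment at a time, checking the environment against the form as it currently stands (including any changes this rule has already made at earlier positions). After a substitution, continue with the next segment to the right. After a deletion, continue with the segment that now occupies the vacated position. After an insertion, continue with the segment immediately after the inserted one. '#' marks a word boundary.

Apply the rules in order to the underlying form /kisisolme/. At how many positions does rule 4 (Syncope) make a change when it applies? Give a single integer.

2

1 Voicing Between Vowels: [kisisolme] → [kizizolme]
2 Geminate Reduction: no change — [kizizolme]
3 Pre-h Lowering: no change — [kizizolme]
4 Syncope: [kizizolme] → [kzzolme]
Rule 4 changed 2 position(s).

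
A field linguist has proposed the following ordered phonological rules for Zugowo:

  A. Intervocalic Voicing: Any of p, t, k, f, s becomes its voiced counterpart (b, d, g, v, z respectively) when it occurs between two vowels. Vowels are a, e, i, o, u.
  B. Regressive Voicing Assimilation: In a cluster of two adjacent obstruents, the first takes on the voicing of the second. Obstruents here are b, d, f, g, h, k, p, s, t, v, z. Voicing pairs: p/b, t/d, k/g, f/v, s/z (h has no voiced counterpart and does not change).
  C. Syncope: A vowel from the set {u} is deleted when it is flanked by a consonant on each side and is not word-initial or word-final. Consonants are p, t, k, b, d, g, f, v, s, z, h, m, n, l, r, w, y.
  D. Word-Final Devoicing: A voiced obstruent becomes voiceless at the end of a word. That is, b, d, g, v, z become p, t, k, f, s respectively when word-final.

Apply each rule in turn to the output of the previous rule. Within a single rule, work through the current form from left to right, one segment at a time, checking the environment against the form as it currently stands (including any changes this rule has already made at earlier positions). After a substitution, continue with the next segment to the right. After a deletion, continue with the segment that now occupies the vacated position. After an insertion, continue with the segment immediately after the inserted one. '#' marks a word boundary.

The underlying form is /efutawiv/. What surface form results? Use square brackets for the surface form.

[evdawif]

A Intervocalic Voicing: [efutawiv] → [evudawiv]
B Regressive Voicing Assimilation: no change — [evudawiv]
C Syncope: [evudawiv] → [evdawiv]
D Word-Final Devoicing: [evdawiv] → [evdawif]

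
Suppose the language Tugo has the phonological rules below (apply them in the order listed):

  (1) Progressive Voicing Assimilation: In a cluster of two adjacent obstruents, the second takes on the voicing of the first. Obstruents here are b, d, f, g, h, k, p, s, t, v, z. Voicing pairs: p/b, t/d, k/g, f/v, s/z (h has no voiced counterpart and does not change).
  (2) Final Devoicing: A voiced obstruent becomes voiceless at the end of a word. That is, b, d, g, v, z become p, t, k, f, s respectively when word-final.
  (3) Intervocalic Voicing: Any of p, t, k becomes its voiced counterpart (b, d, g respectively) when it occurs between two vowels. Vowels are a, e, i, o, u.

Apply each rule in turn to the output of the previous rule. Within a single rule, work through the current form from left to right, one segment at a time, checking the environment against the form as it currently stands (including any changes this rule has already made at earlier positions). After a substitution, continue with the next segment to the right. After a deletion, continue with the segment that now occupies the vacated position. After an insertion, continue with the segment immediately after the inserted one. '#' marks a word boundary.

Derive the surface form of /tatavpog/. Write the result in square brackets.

[tadavbok]

(1) Progressive Voicing Assimilation: [tatavpog] → [tatavbog]
(2) Final Devoicing: [tatavbog] → [tatavbok]
(3) Intervocalic Voicing: [tatavbok] → [tadavbok]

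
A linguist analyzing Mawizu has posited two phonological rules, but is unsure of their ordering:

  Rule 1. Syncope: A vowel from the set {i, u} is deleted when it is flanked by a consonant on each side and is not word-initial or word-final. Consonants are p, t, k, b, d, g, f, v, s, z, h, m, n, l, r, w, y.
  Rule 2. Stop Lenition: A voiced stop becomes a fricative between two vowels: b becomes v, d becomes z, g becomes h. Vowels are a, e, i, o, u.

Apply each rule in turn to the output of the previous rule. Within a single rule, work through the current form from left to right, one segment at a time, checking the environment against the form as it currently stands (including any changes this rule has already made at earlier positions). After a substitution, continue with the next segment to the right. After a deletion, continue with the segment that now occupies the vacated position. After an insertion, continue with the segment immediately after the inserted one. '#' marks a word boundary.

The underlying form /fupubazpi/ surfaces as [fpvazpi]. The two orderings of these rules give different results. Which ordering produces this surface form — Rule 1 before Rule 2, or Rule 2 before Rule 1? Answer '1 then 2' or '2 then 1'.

Order 1 then 2:
  1 Syncope: [fupubazpi] → [fpbazpi]
  2 Stop Lenition: no change — [fpbazpi]
  result: [fpbazpi]
Order 2 then 1:
  2 Stop Lenition: [fupubazpi] → [fupuvazpi]
  1 Syncope: [fupuvazpi] → [fpvazpi]
  result: [fpvazpi]

2 then 1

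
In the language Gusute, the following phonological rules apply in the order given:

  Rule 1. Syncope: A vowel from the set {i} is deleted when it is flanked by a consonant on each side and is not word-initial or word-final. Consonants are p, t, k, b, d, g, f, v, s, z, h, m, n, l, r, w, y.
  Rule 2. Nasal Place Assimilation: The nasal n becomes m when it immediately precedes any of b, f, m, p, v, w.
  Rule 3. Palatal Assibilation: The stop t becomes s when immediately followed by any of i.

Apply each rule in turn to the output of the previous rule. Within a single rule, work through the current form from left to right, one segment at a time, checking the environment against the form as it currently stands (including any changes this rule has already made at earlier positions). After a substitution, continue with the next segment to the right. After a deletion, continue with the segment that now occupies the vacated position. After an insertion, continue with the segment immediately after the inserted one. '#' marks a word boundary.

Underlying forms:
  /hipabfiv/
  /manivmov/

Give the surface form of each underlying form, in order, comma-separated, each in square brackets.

[hpabfv], [mamvmov]

/hipabfiv/:
  Rule 1 Syncope: [hipabfiv] → [hpabfv]
  Rule 2 Nasal Place Assimilation: no change — [hpabfv]
  Rule 3 Palatal Assibilation: no change — [hpabfv]
/manivmov/:
  Rule 1 Syncope: [manivmov] → [manvmov]
  Rule 2 Nasal Place Assimilation: [manvmov] → [mamvmov]
  Rule 3 Palatal Assibilation: no change — [mamvmov]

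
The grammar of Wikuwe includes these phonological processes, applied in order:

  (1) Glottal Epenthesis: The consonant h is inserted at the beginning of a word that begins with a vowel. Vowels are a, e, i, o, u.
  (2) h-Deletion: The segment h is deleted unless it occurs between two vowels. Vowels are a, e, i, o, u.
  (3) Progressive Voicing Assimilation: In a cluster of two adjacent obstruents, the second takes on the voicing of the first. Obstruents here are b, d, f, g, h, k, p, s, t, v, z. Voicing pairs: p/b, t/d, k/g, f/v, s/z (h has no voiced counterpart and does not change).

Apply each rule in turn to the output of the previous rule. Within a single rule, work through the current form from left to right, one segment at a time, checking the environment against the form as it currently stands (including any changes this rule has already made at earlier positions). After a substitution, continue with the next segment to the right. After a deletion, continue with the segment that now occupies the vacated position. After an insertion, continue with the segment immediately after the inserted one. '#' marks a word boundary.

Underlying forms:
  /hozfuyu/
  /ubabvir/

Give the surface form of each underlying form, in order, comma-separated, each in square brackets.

[ozvuyu], [ubabvir]

/hozfuyu/:
  (1) Glottal Epenthesis: no change — [hozfuyu]
  (2) h-Deletion: [hozfuyu] → [ozfuyu]
  (3) Progressive Voicing Assimilation: [ozfuyu] → [ozvuyu]
/ubabvir/:
  (1) Glottal Epenthesis: [ubabvir] → [hubabvir]
  (2) h-Deletion: [hubabvir] → [ubabvir]
  (3) Progressive Voicing Assimilation: no change — [ubabvir]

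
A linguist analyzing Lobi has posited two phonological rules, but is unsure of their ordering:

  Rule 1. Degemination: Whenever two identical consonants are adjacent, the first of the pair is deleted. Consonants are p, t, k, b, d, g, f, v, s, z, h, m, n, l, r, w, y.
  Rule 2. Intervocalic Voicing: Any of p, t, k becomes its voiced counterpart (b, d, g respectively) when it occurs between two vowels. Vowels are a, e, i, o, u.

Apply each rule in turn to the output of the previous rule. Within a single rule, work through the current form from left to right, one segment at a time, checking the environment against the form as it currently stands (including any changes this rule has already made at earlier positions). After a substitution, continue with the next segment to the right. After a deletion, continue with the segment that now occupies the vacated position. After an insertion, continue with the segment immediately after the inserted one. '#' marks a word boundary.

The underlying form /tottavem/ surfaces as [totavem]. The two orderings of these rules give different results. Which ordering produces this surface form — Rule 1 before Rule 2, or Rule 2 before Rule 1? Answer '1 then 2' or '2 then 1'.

2 then 1

Order 1 then 2:
  1 Degemination: [tottavem] → [totavem]
  2 Intervocalic Voicing: [totavem] → [todavem]
  result: [todavem]
Order 2 then 1:
  2 Intervocalic Voicing: no change — [tottavem]
  1 Degemination: [tottavem] → [totavem]
  result: [totavem]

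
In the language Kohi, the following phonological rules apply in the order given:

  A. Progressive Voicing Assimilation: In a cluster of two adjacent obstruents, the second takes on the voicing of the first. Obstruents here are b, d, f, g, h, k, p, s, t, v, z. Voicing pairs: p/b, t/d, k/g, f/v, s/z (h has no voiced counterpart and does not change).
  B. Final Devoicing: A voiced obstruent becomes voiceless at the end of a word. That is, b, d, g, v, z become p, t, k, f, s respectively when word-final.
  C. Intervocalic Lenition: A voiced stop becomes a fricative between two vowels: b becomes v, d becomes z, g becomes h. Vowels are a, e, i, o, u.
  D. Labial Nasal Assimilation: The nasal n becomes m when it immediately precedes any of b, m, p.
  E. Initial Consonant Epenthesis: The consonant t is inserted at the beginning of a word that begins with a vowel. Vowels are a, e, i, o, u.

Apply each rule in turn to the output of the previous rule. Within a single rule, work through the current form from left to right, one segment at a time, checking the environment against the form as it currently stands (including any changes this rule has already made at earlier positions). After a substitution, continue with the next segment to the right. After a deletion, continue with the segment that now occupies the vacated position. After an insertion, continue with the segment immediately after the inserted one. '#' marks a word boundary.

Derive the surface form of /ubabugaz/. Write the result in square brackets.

A Progressive Voicing Assimilation: no change — [ubabugaz]
B Final Devoicing: [ubabugaz] → [ubabugas]
C Intervocalic Lenition: [ubabugas] → [uvavuhas]
D Labial Nasal Assimilation: no change — [uvavuhas]
E Initial Consonant Epenthesis: [uvavuhas] → [tuvavuhas]

[tuvavuhas]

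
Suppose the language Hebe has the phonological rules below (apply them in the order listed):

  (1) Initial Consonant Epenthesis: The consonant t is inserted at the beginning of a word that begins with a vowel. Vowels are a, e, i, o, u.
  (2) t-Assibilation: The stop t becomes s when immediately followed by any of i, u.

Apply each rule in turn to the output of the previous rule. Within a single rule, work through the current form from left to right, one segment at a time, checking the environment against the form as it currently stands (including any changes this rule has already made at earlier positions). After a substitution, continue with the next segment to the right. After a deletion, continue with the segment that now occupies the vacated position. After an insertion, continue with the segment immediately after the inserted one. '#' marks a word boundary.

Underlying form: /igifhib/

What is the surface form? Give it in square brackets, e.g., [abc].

[sigifhib]

(1) Initial Consonant Epenthesis: [igifhib] → [tigifhib]
(2) t-Assibilation: [tigifhib] → [sigifhib]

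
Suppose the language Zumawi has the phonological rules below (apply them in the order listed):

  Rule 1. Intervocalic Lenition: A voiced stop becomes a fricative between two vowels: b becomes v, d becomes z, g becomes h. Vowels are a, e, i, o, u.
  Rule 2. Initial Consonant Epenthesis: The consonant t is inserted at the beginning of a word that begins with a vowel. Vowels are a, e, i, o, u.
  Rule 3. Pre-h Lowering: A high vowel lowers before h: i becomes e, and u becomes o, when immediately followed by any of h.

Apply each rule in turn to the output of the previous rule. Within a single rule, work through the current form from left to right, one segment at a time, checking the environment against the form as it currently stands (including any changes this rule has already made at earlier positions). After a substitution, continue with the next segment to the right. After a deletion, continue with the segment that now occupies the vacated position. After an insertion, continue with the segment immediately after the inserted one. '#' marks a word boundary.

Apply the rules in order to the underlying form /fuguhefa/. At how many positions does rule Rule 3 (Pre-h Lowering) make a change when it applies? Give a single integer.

2

Rule 1 Intervocalic Lenition: [fuguhefa] → [fuhuhefa]
Rule 2 Initial Consonant Epenthesis: no change — [fuhuhefa]
Rule 3 Pre-h Lowering: [fuhuhefa] → [fohohefa]
Rule Rule 3 changed 2 position(s).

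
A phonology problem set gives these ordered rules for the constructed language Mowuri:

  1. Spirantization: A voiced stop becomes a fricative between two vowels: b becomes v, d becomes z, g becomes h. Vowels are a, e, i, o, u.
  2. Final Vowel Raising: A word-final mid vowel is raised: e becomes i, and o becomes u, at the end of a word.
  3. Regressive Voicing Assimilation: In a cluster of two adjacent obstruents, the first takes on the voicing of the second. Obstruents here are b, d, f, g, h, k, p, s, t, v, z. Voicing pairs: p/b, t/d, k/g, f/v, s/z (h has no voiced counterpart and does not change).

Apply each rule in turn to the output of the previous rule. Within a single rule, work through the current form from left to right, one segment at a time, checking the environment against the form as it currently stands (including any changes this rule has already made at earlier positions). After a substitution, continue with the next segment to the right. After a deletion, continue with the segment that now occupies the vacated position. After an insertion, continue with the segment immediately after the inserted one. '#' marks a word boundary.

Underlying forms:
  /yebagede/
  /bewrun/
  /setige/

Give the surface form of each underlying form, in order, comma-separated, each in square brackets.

/yebagede/:
  1 Spirantization: [yebagede] → [yevaheze]
  2 Final Vowel Raising: [yevaheze] → [yevahezi]
  3 Regressive Voicing Assimilation: no change — [yevahezi]
/bewrun/:
  1 Spirantization: no change — [bewrun]
  2 Final Vowel Raising: no change — [bewrun]
  3 Regressive Voicing Assimilation: no change — [bewrun]
/setige/:
  1 Spirantization: [setige] → [setihe]
  2 Final Vowel Raising: [setihe] → [setihi]
  3 Regressive Voicing Assimilation: no change — [setihi]

[yevahezi], [bewrun], [setihi]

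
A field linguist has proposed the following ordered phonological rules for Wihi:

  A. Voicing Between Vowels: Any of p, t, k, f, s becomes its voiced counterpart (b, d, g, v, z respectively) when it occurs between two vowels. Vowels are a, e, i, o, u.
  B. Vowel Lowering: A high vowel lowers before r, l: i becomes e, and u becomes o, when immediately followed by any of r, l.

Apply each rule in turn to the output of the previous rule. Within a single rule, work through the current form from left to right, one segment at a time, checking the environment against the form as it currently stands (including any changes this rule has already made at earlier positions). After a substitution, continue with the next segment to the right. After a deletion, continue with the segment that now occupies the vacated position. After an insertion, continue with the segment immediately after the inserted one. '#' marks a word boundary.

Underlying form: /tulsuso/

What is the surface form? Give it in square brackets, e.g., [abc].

[tolsuzo]

A Voicing Between Vowels: [tulsuso] → [tulsuzo]
B Vowel Lowering: [tulsuzo] → [tolsuzo]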